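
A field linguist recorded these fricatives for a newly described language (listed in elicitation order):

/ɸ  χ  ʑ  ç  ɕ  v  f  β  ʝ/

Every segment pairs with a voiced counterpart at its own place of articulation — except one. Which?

/χ/

Bilabial: /ɸ/ ~ /β/
Labiodental: /f/ ~ /v/
Alveolo-palatal: /ɕ/ ~ /ʑ/
Palatal: /ç/ ~ /ʝ/
Uvular: only /χ/ (voiceless); no voiced partner.
So /χ/ is the unpaired segment.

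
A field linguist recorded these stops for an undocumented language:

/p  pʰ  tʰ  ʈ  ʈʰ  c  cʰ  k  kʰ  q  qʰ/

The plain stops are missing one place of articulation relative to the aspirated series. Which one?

alveolar

place of articulation  plain     aspirated
bilabial          p         pʰ      
alveolar          —         tʰ      
retroflex         ʈ         ʈʰ      
palatal           c         cʰ      
velar             k         kʰ      
uvular            q         qʰ      
Every place of articulation has a plain member except alveolar, where /t/ would be expected.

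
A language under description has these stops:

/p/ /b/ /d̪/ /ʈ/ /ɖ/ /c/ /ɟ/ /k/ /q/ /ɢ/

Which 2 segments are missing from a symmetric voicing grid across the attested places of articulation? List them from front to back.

Voiceless: /p/ (bilabial), /ʈ/ (retroflex), /c/ (palatal), /k/ (velar), /q/ (uvular).
Voiced: /b/ (bilabial), /d̪/ (dental), /ɖ/ (retroflex), /ɟ/ (palatal), /ɢ/ (uvular).
Gaps, from front to back: dental lacks voiceless (/t̪/); velar lacks voiced (/ɡ/).

/t̪/, /ɡ/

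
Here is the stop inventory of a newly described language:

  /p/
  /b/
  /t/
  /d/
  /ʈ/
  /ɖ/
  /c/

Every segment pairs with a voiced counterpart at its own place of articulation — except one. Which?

/c/

Bilabial: /p/ ~ /b/
Alveolar: /t/ ~ /d/
Retroflex: /ʈ/ ~ /ɖ/
Palatal: only /c/ (voiceless); no voiced partner.
So /c/ is the unpaired segment.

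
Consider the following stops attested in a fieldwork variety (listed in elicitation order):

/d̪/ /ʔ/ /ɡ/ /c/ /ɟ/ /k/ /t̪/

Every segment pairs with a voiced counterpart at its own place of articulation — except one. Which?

/ʔ/

Dental: /t̪/ ~ /d̪/
Palatal: /c/ ~ /ɟ/
Velar: /k/ ~ /ɡ/
Glottal: only /ʔ/ (voiceless); no voiced partner.
So /ʔ/ is the unpaired segment.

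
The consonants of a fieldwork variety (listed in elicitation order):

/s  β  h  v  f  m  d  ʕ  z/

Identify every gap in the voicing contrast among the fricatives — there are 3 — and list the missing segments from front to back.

Voiceless: /f/ (labiodental), /s/ (alveolar), /h/ (glottal).
Voiced: /β/ (bilabial), /v/ (labiodental), /z/ (alveolar), /ʕ/ (pharyngeal).
Gaps, from front to back: bilabial lacks voiceless (/ɸ/); pharyngeal lacks voiceless (/ħ/); glottal lacks voiced (/ɦ/).

/ɸ/, /ħ/, /ɦ/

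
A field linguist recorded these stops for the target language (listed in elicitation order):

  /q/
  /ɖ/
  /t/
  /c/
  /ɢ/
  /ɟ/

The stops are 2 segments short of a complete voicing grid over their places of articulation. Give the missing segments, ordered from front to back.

/d/, /ʈ/

place of articulation  voiceless  voiced  
alveolar          t         —       
retroflex         —         ɖ       
palatal           c         ɟ       
uvular            q         ɢ       
Gaps, from front to back: alveolar lacks voiced (/d/); retroflex lacks voiceless (/ʈ/).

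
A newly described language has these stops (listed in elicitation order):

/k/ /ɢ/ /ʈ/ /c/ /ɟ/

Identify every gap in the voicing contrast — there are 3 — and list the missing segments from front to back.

retroflex: voiceless /ʈ/, voiced —.
palatal: voiceless /c/, voiced /ɟ/.
velar: voiceless /k/, voiced —.
uvular: voiceless —, voiced /ɢ/.
Gaps, from front to back: retroflex lacks voiced (/ɖ/); velar lacks voiced (/ɡ/); uvular lacks voiceless (/q/).

/ɖ/, /ɡ/, /q/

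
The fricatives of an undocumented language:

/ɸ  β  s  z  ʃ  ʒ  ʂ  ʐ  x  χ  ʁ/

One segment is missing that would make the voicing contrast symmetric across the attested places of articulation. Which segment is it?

/ɣ/

Voiceless: /ɸ/ (bilabial), /s/ (alveolar), /ʃ/ (postalveolar), /ʂ/ (retroflex), /x/ (velar), /χ/ (uvular).
Voiced: /β/ (bilabial), /z/ (alveolar), /ʒ/ (postalveolar), /ʐ/ (retroflex), /ʁ/ (uvular).
The velar row has no voiced member, so the gap is the voiced velar fricative /ɣ/.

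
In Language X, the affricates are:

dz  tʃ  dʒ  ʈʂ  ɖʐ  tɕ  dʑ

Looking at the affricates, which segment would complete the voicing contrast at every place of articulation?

Voiceless: /tʃ/ (postalveolar), /ʈʂ/ (retroflex), /tɕ/ (alveolo-palatal).
Voiced: /dz/ (alveolar), /dʒ/ (postalveolar), /ɖʐ/ (retroflex), /dʑ/ (alveolo-palatal).
The alveolar row has no voiceless member, so the gap is the voiceless alveolar affricate /ts/.

/ts/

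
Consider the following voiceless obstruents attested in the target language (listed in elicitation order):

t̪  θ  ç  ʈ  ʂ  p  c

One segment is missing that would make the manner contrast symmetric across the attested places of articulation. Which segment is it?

/ɸ/

place of articulation  stop      fricative
bilabial          p         —       
dental            t̪        θ       
retroflex         ʈ         ʂ       
palatal           c         ç       
The bilabial row has no fricative member, so the gap is the bilabial fricative /ɸ/.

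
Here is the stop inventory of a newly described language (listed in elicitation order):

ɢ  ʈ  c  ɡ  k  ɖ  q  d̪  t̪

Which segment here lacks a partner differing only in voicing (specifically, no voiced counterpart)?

Dental: /t̪/ ~ /d̪/
Retroflex: /ʈ/ ~ /ɖ/
Velar: /k/ ~ /ɡ/
Uvular: /q/ ~ /ɢ/
Palatal: only /c/ (voiceless); no voiced partner.
So /c/ is the unpaired segment.

/c/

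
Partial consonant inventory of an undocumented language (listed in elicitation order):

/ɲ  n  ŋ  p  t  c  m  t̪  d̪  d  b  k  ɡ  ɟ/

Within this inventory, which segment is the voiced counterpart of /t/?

/d/

/t/ is a voiceless alveolar stop.
The voiced counterpart is a voiced alveolar stop — in this inventory, /d/.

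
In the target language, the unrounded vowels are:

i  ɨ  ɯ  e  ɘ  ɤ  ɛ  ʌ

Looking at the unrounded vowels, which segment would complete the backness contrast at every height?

/ɜ/

height            front     central   back    
high              i         ɨ         ɯ       
high-mid          e         ɘ         ɤ       
low-mid           ɛ         —         ʌ       
The low-mid row has no central member, so the gap is the low-mid central unrounded vowel /ɜ/.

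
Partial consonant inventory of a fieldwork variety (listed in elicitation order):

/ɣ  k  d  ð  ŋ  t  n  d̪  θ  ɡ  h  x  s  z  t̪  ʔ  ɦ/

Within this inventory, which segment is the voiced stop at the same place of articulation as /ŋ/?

/ŋ/ is a velar nasal.
The voiced stop at the same place is a voiced velar stop — in this inventory, /ɡ/.

/ɡ/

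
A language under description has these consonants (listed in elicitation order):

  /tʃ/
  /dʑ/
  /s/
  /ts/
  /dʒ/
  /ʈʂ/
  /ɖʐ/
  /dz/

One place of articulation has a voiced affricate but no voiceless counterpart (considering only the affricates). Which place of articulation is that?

Voiceless: /ts/ (alveolar), /tʃ/ (postalveolar), /ʈʂ/ (retroflex).
Voiced: /dz/ (alveolar), /dʒ/ (postalveolar), /ɖʐ/ (retroflex), /dʑ/ (alveolo-palatal).
Every place of articulation has a voiceless member except alveolo-palatal, where /tɕ/ would be expected.

alveolo-palatal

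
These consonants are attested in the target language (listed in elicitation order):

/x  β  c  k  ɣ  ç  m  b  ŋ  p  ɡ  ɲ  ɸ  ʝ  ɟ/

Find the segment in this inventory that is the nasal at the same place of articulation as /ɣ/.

/ŋ/

/ɣ/ is a voiced velar fricative.
The nasal at the same place is a velar nasal — in this inventory, /ŋ/.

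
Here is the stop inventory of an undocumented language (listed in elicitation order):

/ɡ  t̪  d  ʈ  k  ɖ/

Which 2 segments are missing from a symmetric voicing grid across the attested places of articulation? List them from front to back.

/d̪/, /t/

Voiceless: /t̪/ (dental), /ʈ/ (retroflex), /k/ (velar).
Voiced: /d/ (alveolar), /ɖ/ (retroflex), /ɡ/ (velar).
Gaps, from front to back: dental lacks voiced (/d̪/); alveolar lacks voiceless (/t/).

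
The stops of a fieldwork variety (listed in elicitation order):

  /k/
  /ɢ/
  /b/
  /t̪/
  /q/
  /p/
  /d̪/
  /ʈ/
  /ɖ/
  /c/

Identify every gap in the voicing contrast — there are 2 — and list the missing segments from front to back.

/ɟ/, /ɡ/

place of articulation  voiceless  voiced  
bilabial          p         b       
dental            t̪        d̪      
retroflex         ʈ         ɖ       
palatal           c         —       
velar             k         —       
uvular            q         ɢ       
Gaps, from front to back: palatal lacks voiced (/ɟ/); velar lacks voiced (/ɡ/).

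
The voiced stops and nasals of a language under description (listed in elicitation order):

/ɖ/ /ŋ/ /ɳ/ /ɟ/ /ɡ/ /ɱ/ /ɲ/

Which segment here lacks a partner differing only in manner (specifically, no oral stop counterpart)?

/ɱ/

Retroflex: /ɖ/ ~ /ɳ/
Palatal: /ɟ/ ~ /ɲ/
Velar: /ɡ/ ~ /ŋ/
Labiodental: only /ɱ/ (nasal); no oral stop partner.
So /ɱ/ is the unpaired segment.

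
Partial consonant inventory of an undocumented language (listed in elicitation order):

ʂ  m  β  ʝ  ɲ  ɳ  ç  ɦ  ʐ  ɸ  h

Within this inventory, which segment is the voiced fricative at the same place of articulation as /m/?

/β/

/m/ is a bilabial nasal.
The voiced fricative at the same place is a voiced bilabial fricative — in this inventory, /β/.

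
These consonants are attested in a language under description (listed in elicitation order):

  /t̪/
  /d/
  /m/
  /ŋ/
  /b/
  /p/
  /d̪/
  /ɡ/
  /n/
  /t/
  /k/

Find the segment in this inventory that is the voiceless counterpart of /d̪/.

/d̪/ is a voiced dental stop.
The voiceless counterpart is a voiceless dental stop — in this inventory, /t̪/.

/t̪/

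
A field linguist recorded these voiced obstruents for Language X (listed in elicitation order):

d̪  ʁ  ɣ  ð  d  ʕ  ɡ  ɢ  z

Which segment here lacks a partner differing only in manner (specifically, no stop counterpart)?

/ʕ/

Dental: /d̪/ ~ /ð/
Alveolar: /d/ ~ /z/
Velar: /ɡ/ ~ /ɣ/
Uvular: /ɢ/ ~ /ʁ/
Pharyngeal: only /ʕ/ (fricative); no stop partner.
So /ʕ/ is the unpaired segment.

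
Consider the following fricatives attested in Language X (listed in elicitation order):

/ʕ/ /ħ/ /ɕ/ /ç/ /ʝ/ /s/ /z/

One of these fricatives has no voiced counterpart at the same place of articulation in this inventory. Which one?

Alveolar: /s/ ~ /z/
Palatal: /ç/ ~ /ʝ/
Pharyngeal: /ħ/ ~ /ʕ/
Alveolo-palatal: only /ɕ/ (voiceless); no voiced partner.
So /ɕ/ is the unpaired segment.

/ɕ/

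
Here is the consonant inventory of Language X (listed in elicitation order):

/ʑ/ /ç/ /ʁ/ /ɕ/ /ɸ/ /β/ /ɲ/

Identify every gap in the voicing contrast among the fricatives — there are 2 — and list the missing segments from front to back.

place of articulation  voiceless  voiced  
bilabial          ɸ         β       
alveolo-palatal   ɕ         ʑ       
palatal           ç         —       
uvular            —         ʁ       
Gaps, from front to back: palatal lacks voiced (/ʝ/); uvular lacks voiceless (/χ/).

/ʝ/, /χ/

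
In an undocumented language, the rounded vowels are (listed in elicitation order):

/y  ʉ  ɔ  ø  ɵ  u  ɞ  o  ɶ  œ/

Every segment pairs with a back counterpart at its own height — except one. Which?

High: /y/ ~ /ʉ/ ~ /u/
High-mid: /ø/ ~ /ɵ/ ~ /o/
Low-mid: /œ/ ~ /ɞ/ ~ /ɔ/
Low: only /ɶ/ (front); no back partner.
So /ɶ/ is the unpaired segment.

/ɶ/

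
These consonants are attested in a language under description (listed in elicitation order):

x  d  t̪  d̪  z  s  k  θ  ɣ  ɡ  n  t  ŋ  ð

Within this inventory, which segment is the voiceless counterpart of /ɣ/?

/ɣ/ is a voiced velar fricative.
The voiceless counterpart is a voiceless velar fricative — in this inventory, /x/.

/x/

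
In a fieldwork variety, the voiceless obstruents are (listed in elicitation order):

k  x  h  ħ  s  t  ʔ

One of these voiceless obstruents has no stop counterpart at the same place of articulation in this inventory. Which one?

Alveolar: /t/ ~ /s/
Velar: /k/ ~ /x/
Glottal: /ʔ/ ~ /h/
Pharyngeal: only /ħ/ (fricative); no stop partner.
So /ħ/ is the unpaired segment.

/ħ/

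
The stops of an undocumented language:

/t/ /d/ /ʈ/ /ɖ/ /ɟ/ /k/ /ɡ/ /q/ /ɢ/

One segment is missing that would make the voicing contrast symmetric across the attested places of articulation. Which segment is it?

place of articulation  voiceless  voiced  
alveolar          t         d       
retroflex         ʈ         ɖ       
palatal           —         ɟ       
velar             k         ɡ       
uvular            q         ɢ       
The palatal row has no voiceless member, so the gap is the voiceless palatal stop /c/.

/c/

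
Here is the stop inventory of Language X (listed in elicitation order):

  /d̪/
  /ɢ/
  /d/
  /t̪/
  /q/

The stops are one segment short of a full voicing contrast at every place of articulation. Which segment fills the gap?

dental: voiceless /t̪/, voiced /d̪/.
alveolar: voiceless —, voiced /d/.
uvular: voiceless /q/, voiced /ɢ/.
The alveolar row has no voiceless member, so the gap is the voiceless alveolar stop /t/.

/t/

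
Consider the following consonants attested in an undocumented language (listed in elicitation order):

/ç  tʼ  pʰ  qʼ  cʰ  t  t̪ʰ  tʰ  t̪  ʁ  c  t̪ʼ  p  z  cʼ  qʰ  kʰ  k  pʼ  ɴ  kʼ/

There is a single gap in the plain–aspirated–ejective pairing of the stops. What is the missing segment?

bilabial: plain /p/, aspirated /pʰ/, ejective /pʼ/.
dental: plain /t̪/, aspirated /t̪ʰ/, ejective /t̪ʼ/.
alveolar: plain /t/, aspirated /tʰ/, ejective /tʼ/.
palatal: plain /c/, aspirated /cʰ/, ejective /cʼ/.
velar: plain /k/, aspirated /kʰ/, ejective /kʼ/.
uvular: plain —, aspirated /qʰ/, ejective /qʼ/.
The uvular row has no plain member, so the gap is the plain uvular stop /q/.

/q/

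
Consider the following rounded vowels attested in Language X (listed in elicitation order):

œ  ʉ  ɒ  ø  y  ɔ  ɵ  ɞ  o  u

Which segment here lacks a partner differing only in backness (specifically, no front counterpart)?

High: /y/ ~ /ʉ/ ~ /u/
High-mid: /ø/ ~ /ɵ/ ~ /o/
Low-mid: /œ/ ~ /ɞ/ ~ /ɔ/
Low: only /ɒ/ (back); no front partner.
So /ɒ/ is the unpaired segment.

/ɒ/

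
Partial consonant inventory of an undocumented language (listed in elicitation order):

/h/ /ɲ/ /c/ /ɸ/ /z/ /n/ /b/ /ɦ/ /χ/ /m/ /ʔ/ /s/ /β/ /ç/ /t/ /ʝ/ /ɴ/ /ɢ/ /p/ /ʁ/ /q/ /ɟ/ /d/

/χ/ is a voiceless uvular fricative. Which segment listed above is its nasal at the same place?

/ɴ/

The nasal at the same place is an uvular nasal — in this inventory, /ɴ/.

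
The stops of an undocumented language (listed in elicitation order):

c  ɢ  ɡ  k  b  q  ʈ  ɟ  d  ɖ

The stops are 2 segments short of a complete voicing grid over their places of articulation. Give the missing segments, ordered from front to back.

Voiceless: /ʈ/ (retroflex), /c/ (palatal), /k/ (velar), /q/ (uvular).
Voiced: /b/ (bilabial), /d/ (alveolar), /ɖ/ (retroflex), /ɟ/ (palatal), /ɡ/ (velar), /ɢ/ (uvular).
Gaps, from front to back: bilabial lacks voiceless (/p/); alveolar lacks voiceless (/t/).

/p/, /t/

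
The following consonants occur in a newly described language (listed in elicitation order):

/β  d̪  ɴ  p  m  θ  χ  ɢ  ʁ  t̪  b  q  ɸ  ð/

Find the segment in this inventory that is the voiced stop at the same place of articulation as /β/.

/b/

/β/ is a voiced bilabial fricative.
The voiced stop at the same place is a voiced bilabial stop — in this inventory, /b/.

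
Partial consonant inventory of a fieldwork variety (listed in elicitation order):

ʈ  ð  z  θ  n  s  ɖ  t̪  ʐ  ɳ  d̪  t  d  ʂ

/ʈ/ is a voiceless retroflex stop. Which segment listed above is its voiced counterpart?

/ɖ/

The voiced counterpart is a voiced retroflex stop — in this inventory, /ɖ/.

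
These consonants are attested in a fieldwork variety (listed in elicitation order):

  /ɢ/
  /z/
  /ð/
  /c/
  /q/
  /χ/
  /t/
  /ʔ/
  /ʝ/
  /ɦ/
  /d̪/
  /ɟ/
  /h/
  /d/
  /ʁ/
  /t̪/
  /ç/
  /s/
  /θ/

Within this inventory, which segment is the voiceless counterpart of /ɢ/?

/ɢ/ is a voiced uvular stop.
The voiceless counterpart is a voiceless uvular stop — in this inventory, /q/.

/q/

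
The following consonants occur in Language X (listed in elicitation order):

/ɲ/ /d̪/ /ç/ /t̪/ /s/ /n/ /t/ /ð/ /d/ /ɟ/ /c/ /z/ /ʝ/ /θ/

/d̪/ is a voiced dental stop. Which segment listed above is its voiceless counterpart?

/t̪/

The voiceless counterpart is a voiceless dental stop — in this inventory, /t̪/.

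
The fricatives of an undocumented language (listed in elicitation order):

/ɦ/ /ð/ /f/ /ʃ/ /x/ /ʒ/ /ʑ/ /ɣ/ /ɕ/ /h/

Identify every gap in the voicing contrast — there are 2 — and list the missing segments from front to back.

/v/, /θ/

place of articulation  voiceless  voiced  
labiodental       f         —       
dental            —         ð       
postalveolar      ʃ         ʒ       
alveolo-palatal   ɕ         ʑ       
velar             x         ɣ       
glottal           h         ɦ       
Gaps, from front to back: labiodental lacks voiced (/v/); dental lacks voiceless (/θ/).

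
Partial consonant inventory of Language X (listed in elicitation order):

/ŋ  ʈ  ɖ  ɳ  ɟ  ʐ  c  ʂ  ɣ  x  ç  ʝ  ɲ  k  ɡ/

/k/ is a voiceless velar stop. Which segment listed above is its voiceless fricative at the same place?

The voiceless fricative at the same place is a voiceless velar fricative — in this inventory, /x/.

/x/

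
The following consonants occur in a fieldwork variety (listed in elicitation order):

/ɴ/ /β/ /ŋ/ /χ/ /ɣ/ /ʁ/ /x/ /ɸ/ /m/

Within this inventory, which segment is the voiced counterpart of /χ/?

/χ/ is a voiceless uvular fricative.
The voiced counterpart is a voiced uvular fricative — in this inventory, /ʁ/.

/ʁ/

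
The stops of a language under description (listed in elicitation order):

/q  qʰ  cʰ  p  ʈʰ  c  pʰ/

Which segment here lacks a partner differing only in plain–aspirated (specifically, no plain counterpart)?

/ʈʰ/

Bilabial: /p/ ~ /pʰ/
Palatal: /c/ ~ /cʰ/
Uvular: /q/ ~ /qʰ/
Retroflex: only /ʈʰ/ (aspirated); no plain partner.
So /ʈʰ/ is the unpaired segment.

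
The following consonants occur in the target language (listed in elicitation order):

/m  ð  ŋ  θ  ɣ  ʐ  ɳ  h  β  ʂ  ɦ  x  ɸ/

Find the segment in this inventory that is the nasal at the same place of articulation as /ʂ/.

/ɳ/

/ʂ/ is a voiceless retroflex fricative.
The nasal at the same place is a retroflex nasal — in this inventory, /ɳ/.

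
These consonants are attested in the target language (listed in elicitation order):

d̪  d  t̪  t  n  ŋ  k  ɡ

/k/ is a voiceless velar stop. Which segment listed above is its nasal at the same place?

The nasal at the same place is a velar nasal — in this inventory, /ŋ/.

/ŋ/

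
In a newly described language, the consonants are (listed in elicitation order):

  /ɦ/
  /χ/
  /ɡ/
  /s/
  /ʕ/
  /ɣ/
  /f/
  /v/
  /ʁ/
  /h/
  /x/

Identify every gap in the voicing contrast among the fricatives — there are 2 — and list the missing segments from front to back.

place of articulation  voiceless  voiced  
labiodental       f         v       
alveolar          s         —       
velar             x         ɣ       
uvular            χ         ʁ       
pharyngeal        —         ʕ       
glottal           h         ɦ       
Gaps, from front to back: alveolar lacks voiced (/z/); pharyngeal lacks voiceless (/ħ/).

/z/, /ħ/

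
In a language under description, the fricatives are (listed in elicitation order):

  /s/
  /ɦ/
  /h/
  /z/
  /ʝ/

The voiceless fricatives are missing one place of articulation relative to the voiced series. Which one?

place of articulation  voiceless  voiced  
alveolar          s         z       
palatal           —         ʝ       
glottal           h         ɦ       
Every place of articulation has a voiceless member except palatal, where /ç/ would be expected.

palatal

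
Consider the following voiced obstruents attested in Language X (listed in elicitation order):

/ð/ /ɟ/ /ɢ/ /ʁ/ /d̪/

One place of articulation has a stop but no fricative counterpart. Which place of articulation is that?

dental: stop /d̪/, fricative /ð/.
palatal: stop /ɟ/, fricative —.
uvular: stop /ɢ/, fricative /ʁ/.
Every place of articulation has a fricative member except palatal, where /ʝ/ would be expected.

palatal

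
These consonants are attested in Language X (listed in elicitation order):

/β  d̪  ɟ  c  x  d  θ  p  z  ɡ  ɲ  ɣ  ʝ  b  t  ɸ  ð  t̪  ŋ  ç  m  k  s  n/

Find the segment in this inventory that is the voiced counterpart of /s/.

/s/ is a voiceless alveolar fricative.
The voiced counterpart is a voiced alveolar fricative — in this inventory, /z/.

/z/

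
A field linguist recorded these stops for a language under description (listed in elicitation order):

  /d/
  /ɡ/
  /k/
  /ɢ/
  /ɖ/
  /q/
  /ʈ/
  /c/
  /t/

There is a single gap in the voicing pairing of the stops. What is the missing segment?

/ɟ/

alveolar: voiceless /t/, voiced /d/.
retroflex: voiceless /ʈ/, voiced /ɖ/.
palatal: voiceless /c/, voiced —.
velar: voiceless /k/, voiced /ɡ/.
uvular: voiceless /q/, voiced /ɢ/.
The palatal row has no voiced member, so the gap is the voiced palatal stop /ɟ/.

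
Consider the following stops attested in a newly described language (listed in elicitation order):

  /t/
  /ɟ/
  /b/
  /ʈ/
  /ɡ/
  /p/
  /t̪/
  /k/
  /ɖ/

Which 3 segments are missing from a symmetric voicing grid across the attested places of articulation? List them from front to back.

Voiceless: /p/ (bilabial), /t̪/ (dental), /t/ (alveolar), /ʈ/ (retroflex), /k/ (velar).
Voiced: /b/ (bilabial), /ɖ/ (retroflex), /ɟ/ (palatal), /ɡ/ (velar).
Gaps, from front to back: dental lacks voiced (/d̪/); alveolar lacks voiced (/d/); palatal lacks voiceless (/c/).

/d̪/, /d/, /c/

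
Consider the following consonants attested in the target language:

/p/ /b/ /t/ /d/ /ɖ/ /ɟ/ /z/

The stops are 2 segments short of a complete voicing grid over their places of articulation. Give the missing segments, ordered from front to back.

place of articulation  voiceless  voiced  
bilabial          p         b       
alveolar          t         d       
retroflex         —         ɖ       
palatal           —         ɟ       
Gaps, from front to back: retroflex lacks voiceless (/ʈ/); palatal lacks voiceless (/c/).

/ʈ/, /c/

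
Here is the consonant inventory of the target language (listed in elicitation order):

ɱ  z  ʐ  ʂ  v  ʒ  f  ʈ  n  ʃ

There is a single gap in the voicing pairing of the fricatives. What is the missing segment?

labiodental: voiceless /f/, voiced /v/.
alveolar: voiceless —, voiced /z/.
postalveolar: voiceless /ʃ/, voiced /ʒ/.
retroflex: voiceless /ʂ/, voiced /ʐ/.
The alveolar row has no voiceless member, so the gap is the voiceless alveolar fricative /s/.

/s/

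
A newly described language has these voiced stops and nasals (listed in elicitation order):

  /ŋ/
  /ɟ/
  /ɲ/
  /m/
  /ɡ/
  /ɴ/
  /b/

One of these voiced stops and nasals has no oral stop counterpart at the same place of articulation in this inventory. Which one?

Bilabial: /b/ ~ /m/
Palatal: /ɟ/ ~ /ɲ/
Velar: /ɡ/ ~ /ŋ/
Uvular: only /ɴ/ (nasal); no oral stop partner.
So /ɴ/ is the unpaired segment.

/ɴ/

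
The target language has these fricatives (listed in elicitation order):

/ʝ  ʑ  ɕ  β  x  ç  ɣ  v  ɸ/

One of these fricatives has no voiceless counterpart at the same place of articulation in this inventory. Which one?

/v/

Bilabial: /ɸ/ ~ /β/
Alveolo-palatal: /ɕ/ ~ /ʑ/
Palatal: /ç/ ~ /ʝ/
Velar: /x/ ~ /ɣ/
Labiodental: only /v/ (voiced); no voiceless partner.
So /v/ is the unpaired segment.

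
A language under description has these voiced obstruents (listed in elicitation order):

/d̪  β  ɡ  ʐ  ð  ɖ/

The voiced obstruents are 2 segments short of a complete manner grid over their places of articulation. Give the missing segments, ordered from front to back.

place of articulation  stop      fricative
bilabial          —         β       
dental            d̪        ð       
retroflex         ɖ         ʐ       
velar             ɡ         —       
Gaps, from front to back: bilabial lacks stop (/b/); velar lacks fricative (/ɣ/).

/b/, /ɣ/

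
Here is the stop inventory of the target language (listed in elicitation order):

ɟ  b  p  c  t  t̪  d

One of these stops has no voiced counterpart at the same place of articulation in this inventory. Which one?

Bilabial: /p/ ~ /b/
Alveolar: /t/ ~ /d/
Palatal: /c/ ~ /ɟ/
Dental: only /t̪/ (voiceless); no voiced partner.
So /t̪/ is the unpaired segment.

/t̪/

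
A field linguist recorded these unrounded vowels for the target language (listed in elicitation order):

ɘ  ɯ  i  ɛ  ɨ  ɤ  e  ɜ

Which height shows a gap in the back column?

Front: /i/ (high), /e/ (high-mid), /ɛ/ (low-mid).
Central: /ɨ/ (high), /ɘ/ (high-mid), /ɜ/ (low-mid).
Back: /ɯ/ (high), /ɤ/ (high-mid).
Every height has a back member except low-mid, where /ʌ/ would be expected.

low-mid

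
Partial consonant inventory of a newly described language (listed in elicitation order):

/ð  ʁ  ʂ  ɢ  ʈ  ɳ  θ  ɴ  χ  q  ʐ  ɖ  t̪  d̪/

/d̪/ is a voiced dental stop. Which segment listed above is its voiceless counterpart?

The voiceless counterpart is a voiceless dental stop — in this inventory, /t̪/.

/t̪/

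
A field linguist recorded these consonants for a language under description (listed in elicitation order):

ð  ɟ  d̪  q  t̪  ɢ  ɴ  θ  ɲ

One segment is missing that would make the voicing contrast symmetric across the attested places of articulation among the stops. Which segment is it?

Voiceless: /t̪/ (dental), /q/ (uvular).
Voiced: /d̪/ (dental), /ɟ/ (palatal), /ɢ/ (uvular).
The palatal row has no voiceless member, so the gap is the voiceless palatal stop /c/.

/c/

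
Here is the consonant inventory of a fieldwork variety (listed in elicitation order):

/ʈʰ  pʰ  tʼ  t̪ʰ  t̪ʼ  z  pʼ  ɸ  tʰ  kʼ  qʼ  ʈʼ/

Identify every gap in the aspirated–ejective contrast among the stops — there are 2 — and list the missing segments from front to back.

bilabial: aspirated /pʰ/, ejective /pʼ/.
dental: aspirated /t̪ʰ/, ejective /t̪ʼ/.
alveolar: aspirated /tʰ/, ejective /tʼ/.
retroflex: aspirated /ʈʰ/, ejective /ʈʼ/.
velar: aspirated —, ejective /kʼ/.
uvular: aspirated —, ejective /qʼ/.
Gaps, from front to back: velar lacks aspirated (/kʰ/); uvular lacks aspirated (/qʰ/).

/kʰ/, /qʰ/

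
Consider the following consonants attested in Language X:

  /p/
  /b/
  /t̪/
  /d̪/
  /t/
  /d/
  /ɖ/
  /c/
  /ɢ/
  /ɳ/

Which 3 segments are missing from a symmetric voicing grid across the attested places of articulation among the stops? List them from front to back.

/ʈ/, /ɟ/, /q/

Voiceless: /p/ (bilabial), /t̪/ (dental), /t/ (alveolar), /c/ (palatal).
Voiced: /b/ (bilabial), /d̪/ (dental), /d/ (alveolar), /ɖ/ (retroflex), /ɢ/ (uvular).
Gaps, from front to back: retroflex lacks voiceless (/ʈ/); palatal lacks voiced (/ɟ/); uvular lacks voiceless (/q/).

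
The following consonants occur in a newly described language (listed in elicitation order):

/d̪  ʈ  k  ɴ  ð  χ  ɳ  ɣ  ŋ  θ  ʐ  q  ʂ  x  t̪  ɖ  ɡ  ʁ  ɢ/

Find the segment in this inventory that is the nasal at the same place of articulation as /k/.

/ŋ/

/k/ is a voiceless velar stop.
The nasal at the same place is a velar nasal — in this inventory, /ŋ/.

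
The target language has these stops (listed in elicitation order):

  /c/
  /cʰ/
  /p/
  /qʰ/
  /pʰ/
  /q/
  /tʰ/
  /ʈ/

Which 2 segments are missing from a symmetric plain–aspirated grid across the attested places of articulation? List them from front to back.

/t/, /ʈʰ/

place of articulation  plain     aspirated
bilabial          p         pʰ      
alveolar          —         tʰ      
retroflex         ʈ         —       
palatal           c         cʰ      
uvular            q         qʰ      
Gaps, from front to back: alveolar lacks plain (/t/); retroflex lacks aspirated (/ʈʰ/).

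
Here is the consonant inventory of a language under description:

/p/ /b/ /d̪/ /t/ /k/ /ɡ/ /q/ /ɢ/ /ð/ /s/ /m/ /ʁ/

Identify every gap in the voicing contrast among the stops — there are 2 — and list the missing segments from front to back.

/t̪/, /d/

place of articulation  voiceless  voiced  
bilabial          p         b       
dental            —         d̪      
alveolar          t         —       
velar             k         ɡ       
uvular            q         ɢ       
Gaps, from front to back: dental lacks voiceless (/t̪/); alveolar lacks voiced (/d/).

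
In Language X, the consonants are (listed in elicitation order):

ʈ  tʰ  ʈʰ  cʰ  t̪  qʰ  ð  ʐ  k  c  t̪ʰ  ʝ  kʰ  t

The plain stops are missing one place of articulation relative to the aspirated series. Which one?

uvular

dental: plain /t̪/, aspirated /t̪ʰ/.
alveolar: plain /t/, aspirated /tʰ/.
retroflex: plain /ʈ/, aspirated /ʈʰ/.
palatal: plain /c/, aspirated /cʰ/.
velar: plain /k/, aspirated /kʰ/.
uvular: plain —, aspirated /qʰ/.
Every place of articulation has a plain member except uvular, where /q/ would be expected.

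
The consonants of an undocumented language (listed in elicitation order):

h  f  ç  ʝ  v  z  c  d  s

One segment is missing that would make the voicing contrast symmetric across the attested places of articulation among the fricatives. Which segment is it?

place of articulation  voiceless  voiced  
labiodental       f         v       
alveolar          s         z       
palatal           ç         ʝ       
glottal           h         —       
The glottal row has no voiced member, so the gap is the voiced glottal fricative /ɦ/.

/ɦ/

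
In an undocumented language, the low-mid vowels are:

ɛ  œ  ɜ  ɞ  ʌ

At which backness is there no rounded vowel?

Unrounded: /ɛ/ (front), /ɜ/ (central), /ʌ/ (back).
Rounded: /œ/ (front), /ɞ/ (central).
Every backness has a rounded member except back, where /ɔ/ would be expected.

back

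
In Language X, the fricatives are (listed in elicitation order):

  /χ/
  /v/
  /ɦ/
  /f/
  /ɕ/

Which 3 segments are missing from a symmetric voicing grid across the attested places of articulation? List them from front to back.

labiodental: voiceless /f/, voiced /v/.
alveolo-palatal: voiceless /ɕ/, voiced —.
uvular: voiceless /χ/, voiced —.
glottal: voiceless —, voiced /ɦ/.
Gaps, from front to back: alveolo-palatal lacks voiced (/ʑ/); uvular lacks voiced (/ʁ/); glottal lacks voiceless (/h/).

/ʑ/, /ʁ/, /h/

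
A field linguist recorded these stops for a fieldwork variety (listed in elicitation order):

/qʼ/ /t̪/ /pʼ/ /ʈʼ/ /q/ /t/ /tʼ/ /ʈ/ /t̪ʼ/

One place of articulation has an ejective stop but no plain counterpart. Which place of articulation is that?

Plain: /t̪/ (dental), /t/ (alveolar), /ʈ/ (retroflex), /q/ (uvular).
Ejective: /pʼ/ (bilabial), /t̪ʼ/ (dental), /tʼ/ (alveolar), /ʈʼ/ (retroflex), /qʼ/ (uvular).
Every place of articulation has a plain member except bilabial, where /p/ would be expected.

bilabial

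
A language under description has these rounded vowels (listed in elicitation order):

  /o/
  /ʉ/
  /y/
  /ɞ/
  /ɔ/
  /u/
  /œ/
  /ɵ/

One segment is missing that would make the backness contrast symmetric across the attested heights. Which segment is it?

/ø/

height            front     central   back    
high              y         ʉ         u       
high-mid          —         ɵ         o       
low-mid           œ         ɞ         ɔ       
The high-mid row has no front member, so the gap is the high-mid front rounded vowel /ø/.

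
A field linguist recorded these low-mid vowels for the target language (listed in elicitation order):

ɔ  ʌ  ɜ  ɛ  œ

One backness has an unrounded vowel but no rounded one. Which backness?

front: unrounded /ɛ/, rounded /œ/.
central: unrounded /ɜ/, rounded —.
back: unrounded /ʌ/, rounded /ɔ/.
Every backness has a rounded member except central, where /ɞ/ would be expected.

central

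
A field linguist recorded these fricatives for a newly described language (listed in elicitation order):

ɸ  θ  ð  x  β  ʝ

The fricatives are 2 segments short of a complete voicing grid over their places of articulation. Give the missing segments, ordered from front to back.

/ç/, /ɣ/

place of articulation  voiceless  voiced  
bilabial          ɸ         β       
dental            θ         ð       
palatal           —         ʝ       
velar             x         —       
Gaps, from front to back: palatal lacks voiceless (/ç/); velar lacks voiced (/ɣ/).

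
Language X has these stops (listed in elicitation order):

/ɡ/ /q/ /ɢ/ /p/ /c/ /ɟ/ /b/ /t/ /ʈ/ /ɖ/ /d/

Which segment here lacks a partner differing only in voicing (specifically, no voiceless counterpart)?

/ɡ/

Bilabial: /p/ ~ /b/
Alveolar: /t/ ~ /d/
Retroflex: /ʈ/ ~ /ɖ/
Palatal: /c/ ~ /ɟ/
Uvular: /q/ ~ /ɢ/
Velar: only /ɡ/ (voiced); no voiceless partner.
So /ɡ/ is the unpaired segment.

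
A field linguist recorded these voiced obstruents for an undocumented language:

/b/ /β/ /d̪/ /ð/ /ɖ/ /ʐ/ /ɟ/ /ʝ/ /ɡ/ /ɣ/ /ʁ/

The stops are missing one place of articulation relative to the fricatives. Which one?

place of articulation  stop      fricative
bilabial          b         β       
dental            d̪        ð       
retroflex         ɖ         ʐ       
palatal           ɟ         ʝ       
velar             ɡ         ɣ       
uvular            —         ʁ       
Every place of articulation has a stop member except uvular, where /ɢ/ would be expected.

uvular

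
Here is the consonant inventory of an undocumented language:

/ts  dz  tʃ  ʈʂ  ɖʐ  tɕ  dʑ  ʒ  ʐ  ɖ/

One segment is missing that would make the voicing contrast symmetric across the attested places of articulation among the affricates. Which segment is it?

/dʒ/

place of articulation  voiceless  voiced  
alveolar          ts        dz      
postalveolar      tʃ        —       
retroflex         ʈʂ        ɖʐ      
alveolo-palatal   tɕ        dʑ      
The postalveolar row has no voiced member, so the gap is the voiced postalveolar affricate /dʒ/.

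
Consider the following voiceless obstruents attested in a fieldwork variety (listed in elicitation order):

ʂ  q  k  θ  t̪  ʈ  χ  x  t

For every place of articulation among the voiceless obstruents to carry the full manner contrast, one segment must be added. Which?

/s/

dental: stop /t̪/, fricative /θ/.
alveolar: stop /t/, fricative —.
retroflex: stop /ʈ/, fricative /ʂ/.
velar: stop /k/, fricative /x/.
uvular: stop /q/, fricative /χ/.
The alveolar row has no fricative member, so the gap is the alveolar fricative /s/.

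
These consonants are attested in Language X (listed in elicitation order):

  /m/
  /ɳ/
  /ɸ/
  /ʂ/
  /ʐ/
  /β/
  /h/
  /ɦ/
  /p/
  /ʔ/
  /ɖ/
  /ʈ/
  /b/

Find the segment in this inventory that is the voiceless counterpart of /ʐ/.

/ʐ/ is a voiced retroflex fricative.
The voiceless counterpart is a voiceless retroflex fricative — in this inventory, /ʂ/.

/ʂ/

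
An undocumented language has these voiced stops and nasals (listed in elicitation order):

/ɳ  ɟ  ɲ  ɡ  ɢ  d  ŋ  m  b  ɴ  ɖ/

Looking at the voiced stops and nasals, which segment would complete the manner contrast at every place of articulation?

/n/

bilabial: oral stop /b/, nasal /m/.
alveolar: oral stop /d/, nasal —.
retroflex: oral stop /ɖ/, nasal /ɳ/.
palatal: oral stop /ɟ/, nasal /ɲ/.
velar: oral stop /ɡ/, nasal /ŋ/.
uvular: oral stop /ɢ/, nasal /ɴ/.
The alveolar row has no nasal member, so the gap is the alveolar nasal /n/.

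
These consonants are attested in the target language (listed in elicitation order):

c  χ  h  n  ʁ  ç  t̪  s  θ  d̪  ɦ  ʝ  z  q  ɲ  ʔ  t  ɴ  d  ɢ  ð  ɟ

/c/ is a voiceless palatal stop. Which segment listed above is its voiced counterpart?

The voiced counterpart is a voiced palatal stop — in this inventory, /ɟ/.

/ɟ/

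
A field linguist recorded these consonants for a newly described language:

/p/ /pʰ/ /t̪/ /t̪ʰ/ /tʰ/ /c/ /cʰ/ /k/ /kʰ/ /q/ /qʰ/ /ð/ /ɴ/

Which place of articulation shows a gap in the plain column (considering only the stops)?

alveolar

Plain: /p/ (bilabial), /t̪/ (dental), /c/ (palatal), /k/ (velar), /q/ (uvular).
Aspirated: /pʰ/ (bilabial), /t̪ʰ/ (dental), /tʰ/ (alveolar), /cʰ/ (palatal), /kʰ/ (velar), /qʰ/ (uvular).
Every place of articulation has a plain member except alveolar, where /t/ would be expected.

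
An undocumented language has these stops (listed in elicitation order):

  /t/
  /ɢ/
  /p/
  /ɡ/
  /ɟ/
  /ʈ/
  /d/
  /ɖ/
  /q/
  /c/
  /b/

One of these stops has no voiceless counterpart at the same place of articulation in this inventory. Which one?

Bilabial: /p/ ~ /b/
Alveolar: /t/ ~ /d/
Retroflex: /ʈ/ ~ /ɖ/
Palatal: /c/ ~ /ɟ/
Uvular: /q/ ~ /ɢ/
Velar: only /ɡ/ (voiced); no voiceless partner.
So /ɡ/ is the unpaired segment.

/ɡ/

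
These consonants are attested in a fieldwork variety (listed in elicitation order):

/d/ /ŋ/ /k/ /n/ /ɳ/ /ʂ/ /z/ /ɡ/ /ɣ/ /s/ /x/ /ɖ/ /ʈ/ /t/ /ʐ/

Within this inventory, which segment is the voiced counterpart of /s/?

/s/ is a voiceless alveolar fricative.
The voiced counterpart is a voiced alveolar fricative — in this inventory, /z/.

/z/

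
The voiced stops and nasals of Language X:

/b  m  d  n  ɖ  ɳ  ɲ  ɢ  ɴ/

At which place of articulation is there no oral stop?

bilabial: oral stop /b/, nasal /m/.
alveolar: oral stop /d/, nasal /n/.
retroflex: oral stop /ɖ/, nasal /ɳ/.
palatal: oral stop —, nasal /ɲ/.
uvular: oral stop /ɢ/, nasal /ɴ/.
Every place of articulation has an oral stop member except palatal, where /ɟ/ would be expected.

palatal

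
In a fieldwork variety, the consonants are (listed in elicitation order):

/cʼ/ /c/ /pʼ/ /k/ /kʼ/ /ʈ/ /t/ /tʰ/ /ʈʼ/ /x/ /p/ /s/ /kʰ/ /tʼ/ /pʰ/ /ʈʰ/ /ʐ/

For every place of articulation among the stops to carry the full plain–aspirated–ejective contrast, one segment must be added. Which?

Plain: /p/ (bilabial), /t/ (alveolar), /ʈ/ (retroflex), /c/ (palatal), /k/ (velar).
Aspirated: /pʰ/ (bilabial), /tʰ/ (alveolar), /ʈʰ/ (retroflex), /kʰ/ (velar).
Ejective: /pʼ/ (bilabial), /tʼ/ (alveolar), /ʈʼ/ (retroflex), /cʼ/ (palatal), /kʼ/ (velar).
The palatal row has no aspirated member, so the gap is the aspirated palatal stop /cʰ/.

/cʰ/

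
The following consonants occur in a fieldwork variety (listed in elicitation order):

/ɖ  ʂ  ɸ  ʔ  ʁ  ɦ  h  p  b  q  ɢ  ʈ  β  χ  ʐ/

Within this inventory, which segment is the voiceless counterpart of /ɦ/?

/h/

/ɦ/ is a voiced glottal fricative.
The voiceless counterpart is a voiceless glottal fricative — in this inventory, /h/.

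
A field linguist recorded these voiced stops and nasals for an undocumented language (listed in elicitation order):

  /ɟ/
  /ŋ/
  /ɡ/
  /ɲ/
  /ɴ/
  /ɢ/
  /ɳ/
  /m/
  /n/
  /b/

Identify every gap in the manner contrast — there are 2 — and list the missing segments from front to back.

bilabial: oral stop /b/, nasal /m/.
alveolar: oral stop —, nasal /n/.
retroflex: oral stop —, nasal /ɳ/.
palatal: oral stop /ɟ/, nasal /ɲ/.
velar: oral stop /ɡ/, nasal /ŋ/.
uvular: oral stop /ɢ/, nasal /ɴ/.
Gaps, from front to back: alveolar lacks oral stop (/d/); retroflex lacks oral stop (/ɖ/).

/d/, /ɖ/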